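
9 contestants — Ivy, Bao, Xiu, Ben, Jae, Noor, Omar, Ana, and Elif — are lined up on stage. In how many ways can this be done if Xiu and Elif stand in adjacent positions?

80640

Treat {Xiu, Elif} as a single unit. There are 8 units to order, and the pair itself can be ordered 2 ways.
That gives 2 × 8! = 2 × 40320 = 80640.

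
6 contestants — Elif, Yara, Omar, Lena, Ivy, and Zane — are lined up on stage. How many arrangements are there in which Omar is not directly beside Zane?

Of the 6! = 720 arrangements, those with Omar and Zane adjacent number 2 × 5! = 240 (treat the pair as a block with 2 internal orders).
Complementary counting: 720 − 240 = 480.

480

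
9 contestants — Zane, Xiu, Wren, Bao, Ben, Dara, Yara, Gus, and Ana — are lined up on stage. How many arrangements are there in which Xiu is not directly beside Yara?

282240

There are 9! = 362880 arrangements in all. If Xiu and Yara are adjacent, merging them into one block gives 2·(8)! = 80640 arrangements.
So 362880 − 80640 = 282240 arrangements keep them apart.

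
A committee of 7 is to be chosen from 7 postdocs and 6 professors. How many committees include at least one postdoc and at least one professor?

1715

With no constraint there are C(13,7) = 1716 possible selections.
Selections missing a whole group: no postdocs → C(6,7) = 0; no professors → C(7,7) = 1.
Both groups omitted at once is impossible, so 1716 − 1 = 1715.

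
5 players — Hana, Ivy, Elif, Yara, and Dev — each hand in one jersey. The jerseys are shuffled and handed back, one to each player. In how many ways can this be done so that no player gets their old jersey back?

This is the derangement count D_5: permutations of 5 items with no fixed point.
By inclusion–exclusion this is Σ_{j=0}^{5} (−1)^j C(5,j)·(5−j)!.
Computing: 120 − 120 + 60 − 20 + 5 − 1 = 44.

44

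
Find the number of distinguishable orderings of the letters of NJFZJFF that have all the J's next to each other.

Treat the 2 copies of J as a single block. The multiset to arrange is then {JJ, F, F, F, N, Z}, 6 items in all.
That gives (6)!/(3!) = 120 arrangements.

120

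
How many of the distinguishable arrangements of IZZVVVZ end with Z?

60

Fix Z in the last position and arrange the remaining 6 letters.
Those 6 letters have V appearing 3 times and Z appearing twice, giving (6)!/(3!·2!) = 60.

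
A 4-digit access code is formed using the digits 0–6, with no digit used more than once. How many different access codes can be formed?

With no repetition, fill the 4 digits in order: 7 choices, then 6, down to 4.
7 × 6 × 5 × 4 = 840.

840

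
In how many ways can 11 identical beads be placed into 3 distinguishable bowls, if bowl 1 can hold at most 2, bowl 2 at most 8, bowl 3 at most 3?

6

By stars and bars, unrestricted non-negative solutions to x_1+…+x_3 = 11 number C(11+2,2) = 78.
Subtract solutions that violate a single cap (substitute x_i' = x_i − (cap_i+1)): x_1 ≥ 3 gives C(10,2) = 45; x_2 ≥ 9 gives C(4,2) = 6; x_3 ≥ 4 gives C(9,2) = 36. Together 87.
Add back pairs where two caps are both exceeded: 0 + 15 + 0 = 15.
By inclusion–exclusion the count is 78 − 87 + 15 = 6.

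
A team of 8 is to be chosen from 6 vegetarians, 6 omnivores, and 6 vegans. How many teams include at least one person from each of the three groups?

Unrestricted: C(18,8) = 43758 ways to pick any 8 of the 18.
Subtract selections that omit an entire group: no vegetarians → C(12,8) = 495; no omnivores → C(12,8) = 495; no vegans → C(12,8) = 495.
Add back selections omitting two groups (i.e. drawn from a single group): C(6,8) + C(6,8) + C(6,8) = 0.
By inclusion–exclusion: 43758 − 1485 + 0 = 42273.

42273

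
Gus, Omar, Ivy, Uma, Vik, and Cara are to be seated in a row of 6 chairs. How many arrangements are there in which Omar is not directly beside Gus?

480

Of the 6! = 720 arrangements, those with Omar and Gus adjacent number 2 × 5! = 240 (treat the pair as a block with 2 internal orders).
Complementary counting: 720 − 240 = 480.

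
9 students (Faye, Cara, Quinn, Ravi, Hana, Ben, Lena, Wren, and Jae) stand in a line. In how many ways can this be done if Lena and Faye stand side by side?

Place the 7 others and the Lena-Faye pair as 8 objects in a line; the pair has 2 internal arrangements.
That gives 2 × 8! = 2 × 40320 = 80640.

80640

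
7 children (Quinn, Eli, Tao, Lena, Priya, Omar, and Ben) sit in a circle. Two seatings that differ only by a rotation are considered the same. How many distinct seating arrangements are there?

720

Seat Quinn anywhere (absorbing the rotational symmetry), then permute the other 6: (6)! = 720.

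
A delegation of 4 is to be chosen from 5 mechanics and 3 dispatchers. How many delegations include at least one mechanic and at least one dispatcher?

65

Unrestricted: C(8,4) = 70 ways to pick any 4 of the 8.
Subtract selections that omit an entire group: no mechanics → C(3,4) = 0; no dispatchers → C(5,4) = 5.
Both groups omitted at once is impossible, so 70 − 5 = 65.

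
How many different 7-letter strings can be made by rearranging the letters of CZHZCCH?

210

The 7 letters of CZHZCCH have repeats: C appearing 3 times, H appearing twice, and Z appearing twice.
The number of distinct arrangements is 7!/(3!·2!·2!) = 5040/24 = 210.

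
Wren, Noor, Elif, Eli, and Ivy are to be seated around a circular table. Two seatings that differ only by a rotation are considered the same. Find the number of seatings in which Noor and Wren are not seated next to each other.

Without the restriction there are (4)! = 24 seatings.
Those with Noor next to Wren: fuse the pair into one unit and seat 4 units around a circle — 2·(3)! = 12.
Subtracting, 24 − 12 = 12.

12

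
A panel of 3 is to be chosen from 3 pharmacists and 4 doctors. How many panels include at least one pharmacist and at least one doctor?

30

Total 3-person selections from all 7: C(7,3) = 35.
Selections missing a whole group: no pharmacists → C(4,3) = 4; no doctors → C(3,3) = 1.
Both groups omitted at once is impossible, so 35 − 5 = 30.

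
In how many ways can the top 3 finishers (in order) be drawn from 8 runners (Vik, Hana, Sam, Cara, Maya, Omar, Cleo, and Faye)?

There are 8 choices for 1st place, 7 for 2nd, and 6 for 3rd.
That gives 8 × 7 × 6 = 336.

336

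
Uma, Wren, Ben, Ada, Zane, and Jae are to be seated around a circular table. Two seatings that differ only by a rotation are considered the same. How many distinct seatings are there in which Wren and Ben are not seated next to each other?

72

Without the restriction there are (5)! = 120 seatings.
Those with Wren next to Ben: fuse the pair into one unit and seat 5 units around a circle — 2·(4)! = 48.
Subtracting, 120 − 48 = 72.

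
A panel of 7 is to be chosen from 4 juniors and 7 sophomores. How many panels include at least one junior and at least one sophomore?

329

With no constraint there are C(11,7) = 330 possible selections.
Subtract selections that omit an entire group: no juniors → C(7,7) = 1; no sophomores → C(4,7) = 0.
Both groups omitted at once is impossible, so 330 − 1 = 329.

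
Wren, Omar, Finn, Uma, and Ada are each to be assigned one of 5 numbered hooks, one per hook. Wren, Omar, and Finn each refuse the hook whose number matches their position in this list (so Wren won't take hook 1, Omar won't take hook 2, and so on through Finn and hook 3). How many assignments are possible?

Let Aᵢ (for i ∈ {1, 2, 3}) be the placements that put person i in their forbidden hook. Any j of these fix j positions, leaving (5−j)! ways to fill the rest, and there are C(3,j) ways to pick which j.
By inclusion–exclusion, the number of valid placements is Σ_{j=0}^{3} (−1)^j C(3,j)·(5−j)!.
Computing: 120 − 72 + 18 − 2 = 64.

64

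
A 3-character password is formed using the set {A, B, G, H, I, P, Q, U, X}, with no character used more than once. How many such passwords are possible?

With no repetition, fill the 3 characters in order: 9 choices, then 8, down to 7.
9 × 8 × 7 = 504.

504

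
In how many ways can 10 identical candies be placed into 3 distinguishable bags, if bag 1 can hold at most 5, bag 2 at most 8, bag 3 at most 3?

21

Ignoring the caps, the number of non-negative solutions to x_1+…+x_3 = 10 is C(12,2) = 66.
Subtract solutions that violate a single cap (substitute x_i' = x_i − (cap_i+1)): x_1 ≥ 6 gives C(6,2) = 15; x_2 ≥ 9 gives C(3,2) = 3; x_3 ≥ 4 gives C(8,2) = 28. Together 46.
Add back pairs where two caps are both exceeded: 0 + 1 + 0 = 1.
By inclusion–exclusion the count is 66 − 46 + 1 = 21.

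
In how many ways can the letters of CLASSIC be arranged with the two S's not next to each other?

Total arrangements of CLASSIC: 7!/(2!·2!) = 1260.
Arrangements with the S's together: treat SS as one letter, giving (6)!/(2!) = 360.
Hence 1260 − 360 = 900.

900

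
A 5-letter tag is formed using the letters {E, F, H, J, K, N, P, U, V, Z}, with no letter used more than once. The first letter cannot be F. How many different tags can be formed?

27216

The first letter has 10−1 = 9 choices (anything except F).
The remaining 4 letters are filled from the other 9 symbols without repetition: 9 × 8 × 7 × 6 = 3024.
Total: 9 × 3024 = 27216.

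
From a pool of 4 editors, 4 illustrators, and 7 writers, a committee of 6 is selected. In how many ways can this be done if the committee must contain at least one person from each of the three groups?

4060

Unrestricted: C(15,6) = 5005 ways to pick any 6 of the 15.
Selections missing a whole group: no editors → C(11,6) = 462; no illustrators → C(11,6) = 462; no writers → C(8,6) = 28.
Add back selections omitting two groups (i.e. drawn from a single group): C(4,6) + C(4,6) + C(7,6) = 7.
By inclusion–exclusion: 5005 − 952 + 7 = 4060.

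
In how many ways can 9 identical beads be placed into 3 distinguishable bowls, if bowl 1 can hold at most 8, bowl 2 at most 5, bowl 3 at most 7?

41

Without the upper bounds there are C(11,2) = 55 ways to split 9 among 3 bowls.
Subtract solutions that violate a single cap (substitute x_i' = x_i − (cap_i+1)): x_1 ≥ 9 gives C(2,2) = 1; x_2 ≥ 6 gives C(5,2) = 10; x_3 ≥ 8 gives C(3,2) = 3. Together 14.
No two caps can be exceeded simultaneously, so the pair terms are all 0.
By inclusion–exclusion the count is 55 − 14 + 0 = 41.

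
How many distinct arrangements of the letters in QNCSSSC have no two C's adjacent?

300

Total arrangements of QNCSSSC: 7!/(3!·2!) = 420.
Arrangements with the C's together: treat CC as one letter, giving (6)!/(3!) = 120.
Hence 420 − 120 = 300.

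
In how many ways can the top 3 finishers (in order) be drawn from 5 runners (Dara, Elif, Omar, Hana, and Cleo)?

This is an ordered selection of 3 from 5: P(5,3).
That gives 5 × 4 × 3 = 60.

60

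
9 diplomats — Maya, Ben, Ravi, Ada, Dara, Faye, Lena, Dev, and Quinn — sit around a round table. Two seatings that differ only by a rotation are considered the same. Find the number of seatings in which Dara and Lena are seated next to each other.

10080

Treat {Dara, Lena} as one unit (2 internal orders) and seat the resulting 8 units around the table: (7)! circular arrangements.
So 2 × (7)! = 2 × 5040 = 10080.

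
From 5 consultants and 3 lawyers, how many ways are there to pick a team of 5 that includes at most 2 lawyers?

Split by how many lawyers are chosen (0 through 2).
Sum: C(3,0)·C(5,5) + C(3,1)·C(5,4) + C(3,2)·C(5,3) = 1 + 15 + 30 = 46.

46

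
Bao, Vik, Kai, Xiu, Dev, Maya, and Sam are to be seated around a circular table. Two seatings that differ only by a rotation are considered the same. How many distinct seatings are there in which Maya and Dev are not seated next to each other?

Without the restriction there are (6)! = 720 seatings.
Those with Maya next to Dev: fuse the pair into one unit and seat 6 units around a circle — 2·(5)! = 240.
Subtracting, 720 − 240 = 480.

480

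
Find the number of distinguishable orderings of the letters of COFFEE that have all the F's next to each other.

Treat the 2 copies of F as a single block. The multiset to arrange is then {FF, C, E, E, O}, 5 items in all.
That gives (5)!/(2!) = 60 arrangements.

60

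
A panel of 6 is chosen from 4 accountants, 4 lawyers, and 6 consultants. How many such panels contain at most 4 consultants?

2954

Split by how many consultants are chosen (0 through 4).
Sum: C(6,0)·C(8,6) + C(6,1)·C(8,5) + C(6,2)·C(8,4) + C(6,3)·C(8,3) + C(6,4)·C(8,2) = 28 + 336 + 1050 + 1120 + 420 = 2954.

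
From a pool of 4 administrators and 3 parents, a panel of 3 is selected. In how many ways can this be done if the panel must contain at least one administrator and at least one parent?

Total 3-person selections from all 7: C(7,3) = 35.
Subtract selections that omit an entire group: no administrators → C(3,3) = 1; no parents → C(4,3) = 4.
Both groups omitted at once is impossible, so 35 − 5 = 30.

30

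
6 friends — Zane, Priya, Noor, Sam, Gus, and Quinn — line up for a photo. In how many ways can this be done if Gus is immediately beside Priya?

240

Place the 4 others and the Gus-Priya pair as 5 objects in a line; the pair has 2 internal arrangements.
So the count is 2·(5)! = 240.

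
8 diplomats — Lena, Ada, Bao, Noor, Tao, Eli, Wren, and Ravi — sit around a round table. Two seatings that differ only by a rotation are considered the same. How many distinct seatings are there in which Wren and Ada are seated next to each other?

1440

Glue Wren and Ada into a block (2 internal orders). Seating 7 units around a circle gives (6)! arrangements.
So 2 × (6)! = 2 × 720 = 1440.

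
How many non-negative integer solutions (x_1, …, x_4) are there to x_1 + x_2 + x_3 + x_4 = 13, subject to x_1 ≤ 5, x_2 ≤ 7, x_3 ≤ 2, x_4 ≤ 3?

30

By stars and bars, unrestricted non-negative solutions to x_1+…+x_4 = 13 number C(13+3,3) = 560.
Subtract solutions that violate a single cap (substitute x_i' = x_i − (cap_i+1)): x_1 ≥ 6 gives C(10,3) = 120; x_2 ≥ 8 gives C(8,3) = 56; x_3 ≥ 3 gives C(13,3) = 286; x_4 ≥ 4 gives C(12,3) = 220. Together 682.
Add back pairs where two caps are both exceeded: 0 + 35 + 20 + 10 + 4 + 84 = 153.
Subtract triples: 0 + 0 + 1 + 0 = 1.
By inclusion–exclusion the count is 560 − 682 + 153 − 1 = 30.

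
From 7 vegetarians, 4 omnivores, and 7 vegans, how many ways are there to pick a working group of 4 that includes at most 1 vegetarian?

1485

Split by how many vegetarians are chosen (0 through 1).
Sum: C(7,0)·C(11,4) + C(7,1)·C(11,3) = 330 + 1155 = 1485.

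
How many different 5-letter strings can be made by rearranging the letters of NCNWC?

NCNWC has 5 letters with C appearing twice and N appearing twice.
So there are 5! / (2!·2!) = 30 distinguishable arrangements.

30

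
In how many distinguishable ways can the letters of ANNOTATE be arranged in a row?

5040

Letter multiplicities in ANNOTATE: A×2, E×1, N×2, O×1, T×2.
Dividing 8! = 40320 by 2!·2!·2! = 8 for the repeated letters gives 5040.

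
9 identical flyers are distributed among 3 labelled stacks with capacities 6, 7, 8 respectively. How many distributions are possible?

45

Ignoring the caps, the number of non-negative solutions to x_1+…+x_3 = 9 is C(11,2) = 55.
Subtract solutions that violate a single cap (substitute x_i' = x_i − (cap_i+1)): x_1 ≥ 7 gives C(4,2) = 6; x_2 ≥ 8 gives C(3,2) = 3; x_3 ≥ 9 gives C(2,2) = 1. Together 10.
No two caps can be exceeded simultaneously, so the pair terms are all 0.
By inclusion–exclusion the count is 55 − 10 + 0 = 45.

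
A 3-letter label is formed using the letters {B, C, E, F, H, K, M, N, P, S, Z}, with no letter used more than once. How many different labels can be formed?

990

With no repetition, fill the 3 letters in order: 11 choices, then 10, down to 9.
11 × 10 × 9 = 990.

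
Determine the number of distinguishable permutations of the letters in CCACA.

10

CCACA has 5 letters with A appearing twice and C appearing 3 times.
Dividing 5! = 120 by 3!·2! = 12 for the repeated letters gives 10.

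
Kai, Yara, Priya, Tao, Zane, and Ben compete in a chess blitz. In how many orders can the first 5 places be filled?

There are 6 choices for 1st place, 5 for 2nd, and so on down to 2 for position 5.
That gives 6 × 5 × 4 × 3 × 2 = 720.

720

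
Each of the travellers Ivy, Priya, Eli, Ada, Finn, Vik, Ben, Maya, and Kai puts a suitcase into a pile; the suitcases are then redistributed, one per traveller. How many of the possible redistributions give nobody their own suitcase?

Let Aᵢ be the assignments in which traveller i gets their own suitcase. We want the size of the complement of A₁∪…∪A_9.
By inclusion–exclusion this is Σ_{j=0}^{9} (−1)^j C(9,j)·(9−j)!.
Computing: 362880 − 362880 + 181440 − 60480 + 15120 − 3024 + 504 − 72 + 9 − 1 = 133496.

133496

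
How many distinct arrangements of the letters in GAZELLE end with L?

360

With the last slot taken by L, it remains to arrange the other 6 letters (GAZELE).
Those 6 letters have E appearing twice, giving (6)!/(2!) = 360.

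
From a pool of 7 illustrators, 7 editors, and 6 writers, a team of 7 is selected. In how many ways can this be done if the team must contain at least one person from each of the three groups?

With no constraint there are C(20,7) = 77520 possible selections.
Selections missing a whole group: no illustrators → C(13,7) = 1716; no editors → C(13,7) = 1716; no writers → C(14,7) = 3432.
Add back selections omitting two groups (i.e. drawn from a single group): C(7,7) + C(7,7) + C(6,7) = 2.
By inclusion–exclusion: 77520 − 6864 + 2 = 70658.

70658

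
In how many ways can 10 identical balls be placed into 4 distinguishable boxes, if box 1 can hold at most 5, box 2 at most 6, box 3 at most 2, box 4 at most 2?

Without the upper bounds there are C(13,3) = 286 ways to split 10 among 4 boxes.
Subtract solutions that violate a single cap (substitute x_i' = x_i − (cap_i+1)): x_1 ≥ 6 gives C(7,3) = 35; x_2 ≥ 7 gives C(6,3) = 20; x_3 ≥ 3 gives C(10,3) = 120; x_4 ≥ 3 gives C(10,3) = 120. Together 295.
Add back pairs where two caps are both exceeded: 0 + 4 + 4 + 1 + 1 + 35 = 45.
By inclusion–exclusion the count is 286 − 295 + 45 = 36.

36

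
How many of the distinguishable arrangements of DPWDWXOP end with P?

1260

Fix P in the last position and arrange the remaining 7 letters.
Those 7 letters have D appearing twice and W appearing twice, giving (7)!/(2!·2!) = 1260.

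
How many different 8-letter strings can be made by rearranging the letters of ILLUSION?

The 8 letters of ILLUSION have repeats: I appearing twice and L appearing twice.
The number of distinct arrangements is 8!/(2!·2!) = 40320/4 = 10080.

10080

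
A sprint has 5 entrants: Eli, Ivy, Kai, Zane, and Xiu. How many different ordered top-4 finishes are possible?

There are 5 choices for 1st place, 4 for 2nd, and so on down to 2 for position 4.
That gives 5 × 4 × 3 × 2 = 120.

120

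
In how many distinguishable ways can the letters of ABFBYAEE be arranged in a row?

5040

The 8 letters of ABFBYAEE have repeats: A appearing twice, B appearing twice, and E appearing twice.
So there are 8! / (2!·2!·2!) = 5040 distinguishable arrangements.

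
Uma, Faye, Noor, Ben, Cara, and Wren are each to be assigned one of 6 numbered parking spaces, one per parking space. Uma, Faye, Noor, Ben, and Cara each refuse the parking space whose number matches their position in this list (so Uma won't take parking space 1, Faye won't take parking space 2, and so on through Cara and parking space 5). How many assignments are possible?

Let Aᵢ (for 1 ≤ i ≤ 5) be the placements that put person i in their forbidden parking space. Any j of these fix j positions, leaving (6−j)! ways to fill the rest, and there are C(5,j) ways to pick which j.
By inclusion–exclusion, the number of valid placements is Σ_{j=0}^{5} (−1)^j C(5,j)·(6−j)!.
Computing: 720 − 600 + 240 − 60 + 10 − 1 = 309.

309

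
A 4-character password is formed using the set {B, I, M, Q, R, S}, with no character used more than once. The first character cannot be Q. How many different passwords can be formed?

300

The first character has 6−1 = 5 choices (anything except Q).
The remaining 3 characters are filled from the other 5 symbols without repetition: 5 × 4 × 3 = 60.
Total: 5 × 60 = 300.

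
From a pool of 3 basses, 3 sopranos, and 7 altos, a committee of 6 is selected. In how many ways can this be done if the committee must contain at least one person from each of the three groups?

Unrestricted: C(13,6) = 1716 ways to pick any 6 of the 13.
Subtract selections that omit an entire group: no basses → C(10,6) = 210; no sopranos → C(10,6) = 210; no altos → C(6,6) = 1.
Add back selections omitting two groups (i.e. drawn from a single group): C(3,6) + C(3,6) + C(7,6) = 7.
By inclusion–exclusion: 1716 − 421 + 7 = 1302.

1302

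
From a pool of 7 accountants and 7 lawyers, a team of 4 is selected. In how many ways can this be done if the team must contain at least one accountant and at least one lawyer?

Unrestricted: C(14,4) = 1001 ways to pick any 4 of the 14.
Subtract selections that omit an entire group: no accountants → C(7,4) = 35; no lawyers → C(7,4) = 35.
Both groups omitted at once is impossible, so 1001 − 70 = 931.

931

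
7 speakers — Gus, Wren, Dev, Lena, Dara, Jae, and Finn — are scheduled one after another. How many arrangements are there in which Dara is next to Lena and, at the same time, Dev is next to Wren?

480

Treat {Dara,Lena} as one block (2 orders) and {Dev,Wren} as another (2 orders).
That leaves 5 units to arrange: 2 × 2 × 5! = 4 × 120 = 480.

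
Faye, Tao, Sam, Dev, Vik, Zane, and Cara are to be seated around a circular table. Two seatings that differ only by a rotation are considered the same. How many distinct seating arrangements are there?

720

Seat Faye anywhere (absorbing the rotational symmetry), then permute the other 6: (6)! = 720.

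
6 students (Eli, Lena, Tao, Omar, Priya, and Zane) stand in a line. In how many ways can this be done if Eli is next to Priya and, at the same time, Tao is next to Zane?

96

Treat {Eli,Priya} as one block (2 orders) and {Tao,Zane} as another (2 orders).
That leaves 4 units to arrange: 2 × 2 × 4! = 4 × 24 = 96.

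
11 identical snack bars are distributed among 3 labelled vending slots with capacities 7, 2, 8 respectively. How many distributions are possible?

Without the upper bounds there are C(13,2) = 78 ways to split 11 among 3 vending slots.
Subtract solutions that violate a single cap (substitute x_i' = x_i − (cap_i+1)): x_1 ≥ 8 gives C(5,2) = 10; x_2 ≥ 3 gives C(10,2) = 45; x_3 ≥ 9 gives C(4,2) = 6. Together 61.
Add back pairs where two caps are both exceeded: 1 + 0 + 0 = 1.
By inclusion–exclusion the count is 78 − 61 + 1 = 18.

18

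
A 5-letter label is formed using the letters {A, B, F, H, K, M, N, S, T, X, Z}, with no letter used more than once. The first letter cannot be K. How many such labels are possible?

The first letter has 11−1 = 10 choices (anything except K).
The remaining 4 letters are filled from the other 10 symbols without repetition: 10 × 9 × 8 × 7 = 5040.
Total: 10 × 5040 = 50400.

50400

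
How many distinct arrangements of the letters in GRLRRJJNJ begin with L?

Fix L in the first position and arrange the remaining 8 letters.
Those 8 letters have J appearing 3 times and R appearing 3 times, giving (8)!/(3!·3!) = 1120.

1120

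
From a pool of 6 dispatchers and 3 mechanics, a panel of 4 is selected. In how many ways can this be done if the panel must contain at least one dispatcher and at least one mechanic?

111

With no constraint there are C(9,4) = 126 possible selections.
Subtract selections that omit an entire group: no dispatchers → C(3,4) = 0; no mechanics → C(6,4) = 15.
Both groups omitted at once is impossible, so 126 − 15 = 111.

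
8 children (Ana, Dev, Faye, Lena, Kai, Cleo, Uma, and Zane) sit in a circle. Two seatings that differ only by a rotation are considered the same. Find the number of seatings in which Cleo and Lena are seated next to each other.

Glue Cleo and Lena into a block (2 internal orders). Seating 7 units around a circle gives (6)! arrangements.
So 2 × (6)! = 2 × 720 = 1440.

1440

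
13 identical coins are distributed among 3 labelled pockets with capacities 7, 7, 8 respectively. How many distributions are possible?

Ignoring the caps, the number of non-negative solutions to x_1+…+x_3 = 13 is C(15,2) = 105.
Subtract solutions that violate a single cap (substitute x_i' = x_i − (cap_i+1)): x_1 ≥ 8 gives C(7,2) = 21; x_2 ≥ 8 gives C(7,2) = 21; x_3 ≥ 9 gives C(6,2) = 15. Together 57.
No two caps can be exceeded simultaneously, so the pair terms are all 0.
By inclusion–exclusion the count is 105 − 57 + 0 = 48.

48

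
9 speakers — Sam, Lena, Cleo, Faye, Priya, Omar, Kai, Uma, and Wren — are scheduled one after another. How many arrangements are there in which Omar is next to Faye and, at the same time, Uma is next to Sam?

Treat {Omar,Faye} as one block (2 orders) and {Uma,Sam} as another (2 orders).
That leaves 7 units to arrange: 2 × 2 × 7! = 4 × 5040 = 20160.

20160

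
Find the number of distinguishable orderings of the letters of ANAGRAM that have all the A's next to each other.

Treat the 3 copies of A as a single block. The multiset to arrange is then {AAA, G, M, N, R}, 5 items in all.
All 5 items are distinct, so there are (5)! = 120 arrangements.

120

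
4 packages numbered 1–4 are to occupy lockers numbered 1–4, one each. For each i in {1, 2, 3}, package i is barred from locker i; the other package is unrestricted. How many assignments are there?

11

Let Aᵢ (for i ∈ {1, 2, 3}) be the placements that put package i in its forbidden locker. Any j of these fix j positions, leaving (4−j)! ways to fill the rest, and there are C(3,j) ways to pick which j.
By inclusion–exclusion, the number of valid placements is Σ_{j=0}^{3} (−1)^j C(3,j)·(4−j)!.
Computing: 24 − 18 + 6 − 1 = 11.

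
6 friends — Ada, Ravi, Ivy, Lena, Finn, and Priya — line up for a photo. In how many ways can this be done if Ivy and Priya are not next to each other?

Of the 6! = 720 arrangements, those with Ivy and Priya adjacent number 2 × 5! = 240 (treat the pair as a block with 2 internal orders).
So 720 − 240 = 480 arrangements keep them apart.

480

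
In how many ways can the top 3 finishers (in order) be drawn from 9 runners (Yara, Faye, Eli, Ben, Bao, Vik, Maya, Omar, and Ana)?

504

This is an ordered selection of 3 from 9: P(9,3).
That gives 9 × 8 × 7 = 504.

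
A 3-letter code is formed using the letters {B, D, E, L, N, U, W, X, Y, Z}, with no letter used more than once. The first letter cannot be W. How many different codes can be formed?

The first letter has 10−1 = 9 choices (anything except W).
The remaining 2 letters are filled from the other 9 symbols without repetition: 9 × 8 = 72.
Total: 9 × 72 = 648.

648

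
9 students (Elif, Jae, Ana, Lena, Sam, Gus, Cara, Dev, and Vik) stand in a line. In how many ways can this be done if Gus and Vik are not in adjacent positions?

Of the 9! = 362880 arrangements, those with Gus and Vik adjacent number 2 × 8! = 80640 (treat the pair as a block with 2 internal orders).
Complementary counting: 362880 − 80640 = 282240.

282240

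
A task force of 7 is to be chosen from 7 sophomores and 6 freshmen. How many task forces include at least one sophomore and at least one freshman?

1715

With no constraint there are C(13,7) = 1716 possible selections.
Subtract selections that omit an entire group: no sophomores → C(6,7) = 0; no freshmen → C(7,7) = 1.
Both groups omitted at once is impossible, so 1716 − 1 = 1715.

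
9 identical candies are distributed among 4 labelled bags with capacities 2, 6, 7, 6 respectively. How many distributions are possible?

112

Without the upper bounds there are C(12,3) = 220 ways to split 9 among 4 bags.
Subtract solutions that violate a single cap (substitute x_i' = x_i − (cap_i+1)): x_1 ≥ 3 gives C(9,3) = 84; x_2 ≥ 7 gives C(5,3) = 10; x_3 ≥ 8 gives C(4,3) = 4; x_4 ≥ 7 gives C(5,3) = 10. Together 108.
No two caps can be exceeded simultaneously, so the pair terms are all 0.
By inclusion–exclusion the count is 220 − 108 + 0 = 112.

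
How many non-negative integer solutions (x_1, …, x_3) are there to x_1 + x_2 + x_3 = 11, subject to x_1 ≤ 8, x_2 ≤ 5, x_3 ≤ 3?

Without the upper bounds there are C(13,2) = 78 ways to split 11 among 3 variables.
Subtract solutions that violate a single cap (substitute x_i' = x_i − (cap_i+1)): x_1 ≥ 9 gives C(4,2) = 6; x_2 ≥ 6 gives C(7,2) = 21; x_3 ≥ 4 gives C(9,2) = 36. Together 63.
Add back pairs where two caps are both exceeded: 0 + 0 + 3 = 3.
By inclusion–exclusion the count is 78 − 63 + 3 = 18.

18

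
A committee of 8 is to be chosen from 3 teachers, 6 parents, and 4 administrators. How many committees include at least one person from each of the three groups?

1233

With no constraint there are C(13,8) = 1287 possible selections.
Selections missing a whole group: no teachers → C(10,8) = 45; no parents → C(7,8) = 0; no administrators → C(9,8) = 9.
Add back selections omitting two groups (i.e. drawn from a single group): C(3,8) + C(6,8) + C(4,8) = 0.
By inclusion–exclusion: 1287 − 54 + 0 = 1233.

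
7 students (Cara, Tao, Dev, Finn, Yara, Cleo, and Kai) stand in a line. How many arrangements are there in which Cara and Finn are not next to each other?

3600

Of the 7! = 5040 arrangements, those with Cara and Finn adjacent number 2 × 6! = 1440 (treat the pair as a block with 2 internal orders).
So 5040 − 1440 = 3600 arrangements keep them apart.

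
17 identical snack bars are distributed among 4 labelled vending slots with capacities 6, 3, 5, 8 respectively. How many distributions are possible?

By stars and bars, unrestricted non-negative solutions to x_1+…+x_4 = 17 number C(17+3,3) = 1140.
Subtract solutions that violate a single cap (substitute x_i' = x_i − (cap_i+1)): x_1 ≥ 7 gives C(13,3) = 286; x_2 ≥ 4 gives C(16,3) = 560; x_3 ≥ 6 gives C(14,3) = 364; x_4 ≥ 9 gives C(11,3) = 165. Together 1375.
Add back pairs where two caps are both exceeded: 84 + 35 + 4 + 120 + 35 + 10 = 288.
Subtract triples: 1 + 0 + 0 + 0 = 1.
By inclusion–exclusion the count is 1140 − 1375 + 288 − 1 = 52.

52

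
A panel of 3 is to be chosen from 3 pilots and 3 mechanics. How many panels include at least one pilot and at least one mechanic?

18

With no constraint there are C(6,3) = 20 possible selections.
Subtract selections that omit an entire group: no pilots → C(3,3) = 1; no mechanics → C(3,3) = 1.
Both groups omitted at once is impossible, so 20 − 2 = 18.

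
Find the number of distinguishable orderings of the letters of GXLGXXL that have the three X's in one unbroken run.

30

Treat the 3 copies of X as a single block. The multiset to arrange is then {XXX, G, G, L, L}, 5 items in all.
That gives (5)!/(2!·2!) = 30 arrangements.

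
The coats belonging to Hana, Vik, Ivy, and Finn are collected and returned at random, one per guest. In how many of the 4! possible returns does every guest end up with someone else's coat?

9

Let Aᵢ be the assignments in which guest i gets their own coat. We want the size of the complement of A₁∪…∪A_4.
By inclusion–exclusion this is Σ_{j=0}^{4} (−1)^j C(4,j)·(4−j)!.
Computing: 24 − 24 + 12 − 4 + 1 = 9.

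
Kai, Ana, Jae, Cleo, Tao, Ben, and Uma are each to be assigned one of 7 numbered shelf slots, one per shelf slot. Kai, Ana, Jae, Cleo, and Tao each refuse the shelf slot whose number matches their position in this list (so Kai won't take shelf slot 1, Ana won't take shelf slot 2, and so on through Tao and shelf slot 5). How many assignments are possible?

2428

Let Aᵢ (for 1 ≤ i ≤ 5) be the placements that put person i in their forbidden shelf slot. Any j of these fix j positions, leaving (7−j)! ways to fill the rest, and there are C(5,j) ways to pick which j.
By inclusion–exclusion, the number of valid placements is Σ_{j=0}^{5} (−1)^j C(5,j)·(7−j)!.
Computing: 5040 − 3600 + 1200 − 240 + 30 − 2 = 2428.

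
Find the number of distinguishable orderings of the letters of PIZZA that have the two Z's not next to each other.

36

Total arrangements of PIZZA: 5!/(2!) = 60.
Arrangements with the Z's together: treat ZZ as one letter, giving (4)! = 24.
Subtracting, 60 − 24 = 36 arrangements keep the Z's apart.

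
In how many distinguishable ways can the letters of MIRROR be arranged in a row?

MIRROR has 6 letters with R appearing 3 times.
Dividing 6! = 720 by 3! = 6 for the repeated letters gives 120.

120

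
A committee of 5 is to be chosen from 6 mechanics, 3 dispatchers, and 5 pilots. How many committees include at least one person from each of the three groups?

1365

With no constraint there are C(14,5) = 2002 possible selections.
Subtract selections that omit an entire group: no mechanics → C(8,5) = 56; no dispatchers → C(11,5) = 462; no pilots → C(9,5) = 126.
Add back selections omitting two groups (i.e. drawn from a single group): C(6,5) + C(3,5) + C(5,5) = 7.
By inclusion–exclusion: 2002 − 644 + 7 = 1365.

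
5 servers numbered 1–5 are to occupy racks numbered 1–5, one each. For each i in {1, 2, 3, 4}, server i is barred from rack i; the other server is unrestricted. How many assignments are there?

Let Aᵢ (for 1 ≤ i ≤ 4) be the placements that put server i in its forbidden rack. Any j of these fix j positions, leaving (5−j)! ways to fill the rest, and there are C(4,j) ways to pick which j.
By inclusion–exclusion, the number of valid placements is Σ_{j=0}^{4} (−1)^j C(4,j)·(5−j)!.
Computing: 120 − 96 + 36 − 8 + 1 = 53.

53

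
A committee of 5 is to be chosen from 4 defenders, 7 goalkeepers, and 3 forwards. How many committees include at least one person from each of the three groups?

Unrestricted: C(14,5) = 2002 ways to pick any 5 of the 14.
Subtract selections that omit an entire group: no defenders → C(10,5) = 252; no goalkeepers → C(7,5) = 21; no forwards → C(11,5) = 462.
Add back selections omitting two groups (i.e. drawn from a single group): C(4,5) + C(7,5) + C(3,5) = 21.
By inclusion–exclusion: 2002 − 735 + 21 = 1288.

1288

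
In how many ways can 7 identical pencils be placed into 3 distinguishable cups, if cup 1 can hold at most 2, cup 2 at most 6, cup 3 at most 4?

14

Ignoring the caps, the number of non-negative solutions to x_1+…+x_3 = 7 is C(9,2) = 36.
Subtract solutions that violate a single cap (substitute x_i' = x_i − (cap_i+1)): x_1 ≥ 3 gives C(6,2) = 15; x_2 ≥ 7 gives C(2,2) = 1; x_3 ≥ 5 gives C(4,2) = 6. Together 22.
No two caps can be exceeded simultaneously, so the pair terms are all 0.
By inclusion–exclusion the count is 36 − 22 + 0 = 14.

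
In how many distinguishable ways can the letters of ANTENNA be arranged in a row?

The 7 letters of ANTENNA have repeats: A appearing twice and N appearing 3 times.
Dividing 7! = 5040 by 3!·2! = 12 for the repeated letters gives 420.

420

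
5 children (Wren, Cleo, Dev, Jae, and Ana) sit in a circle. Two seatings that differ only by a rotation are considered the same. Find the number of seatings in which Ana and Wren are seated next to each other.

12

Treat {Ana, Wren} as one unit (2 internal orders) and seat the resulting 4 units around the table: (3)! circular arrangements.
So 2 × (3)! = 2 × 6 = 12.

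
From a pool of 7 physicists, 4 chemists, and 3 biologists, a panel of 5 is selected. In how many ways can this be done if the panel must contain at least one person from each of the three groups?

1288

Unrestricted: C(14,5) = 2002 ways to pick any 5 of the 14.
Subtract selections that omit an entire group: no physicists → C(7,5) = 21; no chemists → C(10,5) = 252; no biologists → C(11,5) = 462.
Add back selections omitting two groups (i.e. drawn from a single group): C(7,5) + C(4,5) + C(3,5) = 21.
By inclusion–exclusion: 2002 − 735 + 21 = 1288.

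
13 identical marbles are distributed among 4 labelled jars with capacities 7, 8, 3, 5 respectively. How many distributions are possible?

154

Without the upper bounds there are C(16,3) = 560 ways to split 13 among 4 jars.
Subtract solutions that violate a single cap (substitute x_i' = x_i − (cap_i+1)): x_1 ≥ 8 gives C(8,3) = 56; x_2 ≥ 9 gives C(7,3) = 35; x_3 ≥ 4 gives C(12,3) = 220; x_4 ≥ 6 gives C(10,3) = 120. Together 431.
Add back pairs where two caps are both exceeded: 0 + 4 + 0 + 1 + 0 + 20 = 25.
By inclusion–exclusion the count is 560 − 431 + 25 = 154.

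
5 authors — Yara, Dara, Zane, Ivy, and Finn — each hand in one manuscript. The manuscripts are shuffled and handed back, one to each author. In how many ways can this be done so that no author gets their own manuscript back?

This is the derangement count D_5: permutations of 5 items with no fixed point.
By inclusion–exclusion this is Σ_{j=0}^{5} (−1)^j C(5,j)·(5−j)!.
Computing: 120 − 120 + 60 − 20 + 5 − 1 = 44.

44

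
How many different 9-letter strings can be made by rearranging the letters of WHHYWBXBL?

Letter multiplicities in WHHYWBXBL: B×2, H×2, L×1, W×2, X×1, Y×1.
So there are 9! / (2!·2!·2!) = 45360 distinguishable arrangements.

45360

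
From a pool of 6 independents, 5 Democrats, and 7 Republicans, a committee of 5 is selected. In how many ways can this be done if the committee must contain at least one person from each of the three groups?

Unrestricted: C(18,5) = 8568 ways to pick any 5 of the 18.
Subtract selections that omit an entire group: no independents → C(12,5) = 792; no Democrats → C(13,5) = 1287; no Republicans → C(11,5) = 462.
Add back selections omitting two groups (i.e. drawn from a single group): C(6,5) + C(5,5) + C(7,5) = 28.
By inclusion–exclusion: 8568 − 2541 + 28 = 6055.

6055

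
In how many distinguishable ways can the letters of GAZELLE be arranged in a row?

1260

The 7 letters of GAZELLE have repeats: E appearing twice and L appearing twice.
The number of distinct arrangements is 7!/(2!·2!) = 5040/4 = 1260.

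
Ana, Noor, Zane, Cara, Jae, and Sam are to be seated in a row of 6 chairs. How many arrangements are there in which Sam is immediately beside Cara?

Treat {Sam, Cara} as a single unit. There are 5 units to order, and the pair itself can be ordered 2 ways.
That gives 2 × 5! = 2 × 120 = 240.

240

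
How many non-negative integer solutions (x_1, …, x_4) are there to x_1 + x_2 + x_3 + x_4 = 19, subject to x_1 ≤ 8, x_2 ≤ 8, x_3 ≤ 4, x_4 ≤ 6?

109

Without the upper bounds there are C(22,3) = 1540 ways to split 19 among 4 variables.
Subtract solutions that violate a single cap (substitute x_i' = x_i − (cap_i+1)): x_1 ≥ 9 gives C(13,3) = 286; x_2 ≥ 9 gives C(13,3) = 286; x_3 ≥ 5 gives C(17,3) = 680; x_4 ≥ 7 gives C(15,3) = 455. Together 1707.
Add back pairs where two caps are both exceeded: 4 + 56 + 20 + 56 + 20 + 120 = 276.
By inclusion–exclusion the count is 1540 − 1707 + 276 = 109.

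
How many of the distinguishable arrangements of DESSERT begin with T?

Fix T in the first position and arrange the remaining 6 letters.
Those 6 letters have E appearing twice and S appearing twice, giving (6)!/(2!·2!) = 180.

180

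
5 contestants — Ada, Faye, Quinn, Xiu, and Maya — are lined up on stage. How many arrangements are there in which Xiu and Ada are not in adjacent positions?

Of the 5! = 120 arrangements, those with Xiu and Ada adjacent number 2 × 4! = 48 (treat the pair as a block with 2 internal orders).
Complementary counting: 120 − 48 = 72.

72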